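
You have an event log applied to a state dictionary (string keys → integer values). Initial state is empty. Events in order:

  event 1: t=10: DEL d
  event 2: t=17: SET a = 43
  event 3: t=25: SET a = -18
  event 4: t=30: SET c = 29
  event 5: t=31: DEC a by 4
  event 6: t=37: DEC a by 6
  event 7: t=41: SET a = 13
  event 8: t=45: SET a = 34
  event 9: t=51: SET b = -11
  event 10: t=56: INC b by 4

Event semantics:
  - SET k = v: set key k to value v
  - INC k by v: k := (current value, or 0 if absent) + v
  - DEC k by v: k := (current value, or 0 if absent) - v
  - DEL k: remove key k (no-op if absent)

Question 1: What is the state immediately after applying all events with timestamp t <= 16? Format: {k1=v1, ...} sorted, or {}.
Answer: {}

Derivation:
Apply events with t <= 16 (1 events):
  after event 1 (t=10: DEL d): {}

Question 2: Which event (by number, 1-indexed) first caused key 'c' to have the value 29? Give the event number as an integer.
Answer: 4

Derivation:
Looking for first event where c becomes 29:
  event 4: c (absent) -> 29  <-- first match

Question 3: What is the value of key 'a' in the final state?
Track key 'a' through all 10 events:
  event 1 (t=10: DEL d): a unchanged
  event 2 (t=17: SET a = 43): a (absent) -> 43
  event 3 (t=25: SET a = -18): a 43 -> -18
  event 4 (t=30: SET c = 29): a unchanged
  event 5 (t=31: DEC a by 4): a -18 -> -22
  event 6 (t=37: DEC a by 6): a -22 -> -28
  event 7 (t=41: SET a = 13): a -28 -> 13
  event 8 (t=45: SET a = 34): a 13 -> 34
  event 9 (t=51: SET b = -11): a unchanged
  event 10 (t=56: INC b by 4): a unchanged
Final: a = 34

Answer: 34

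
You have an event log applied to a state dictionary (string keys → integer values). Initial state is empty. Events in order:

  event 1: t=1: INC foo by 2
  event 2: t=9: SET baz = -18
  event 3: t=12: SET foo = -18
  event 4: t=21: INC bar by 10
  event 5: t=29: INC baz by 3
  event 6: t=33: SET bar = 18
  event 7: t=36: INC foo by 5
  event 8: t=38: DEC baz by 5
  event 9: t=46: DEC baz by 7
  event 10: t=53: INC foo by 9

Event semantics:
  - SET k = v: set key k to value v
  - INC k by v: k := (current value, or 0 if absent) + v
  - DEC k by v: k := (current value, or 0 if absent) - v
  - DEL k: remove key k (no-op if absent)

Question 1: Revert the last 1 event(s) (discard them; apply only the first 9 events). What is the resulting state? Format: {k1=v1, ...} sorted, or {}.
Keep first 9 events (discard last 1):
  after event 1 (t=1: INC foo by 2): {foo=2}
  after event 2 (t=9: SET baz = -18): {baz=-18, foo=2}
  after event 3 (t=12: SET foo = -18): {baz=-18, foo=-18}
  after event 4 (t=21: INC bar by 10): {bar=10, baz=-18, foo=-18}
  after event 5 (t=29: INC baz by 3): {bar=10, baz=-15, foo=-18}
  after event 6 (t=33: SET bar = 18): {bar=18, baz=-15, foo=-18}
  after event 7 (t=36: INC foo by 5): {bar=18, baz=-15, foo=-13}
  after event 8 (t=38: DEC baz by 5): {bar=18, baz=-20, foo=-13}
  after event 9 (t=46: DEC baz by 7): {bar=18, baz=-27, foo=-13}

Answer: {bar=18, baz=-27, foo=-13}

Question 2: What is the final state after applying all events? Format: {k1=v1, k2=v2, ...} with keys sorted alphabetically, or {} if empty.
  after event 1 (t=1: INC foo by 2): {foo=2}
  after event 2 (t=9: SET baz = -18): {baz=-18, foo=2}
  after event 3 (t=12: SET foo = -18): {baz=-18, foo=-18}
  after event 4 (t=21: INC bar by 10): {bar=10, baz=-18, foo=-18}
  after event 5 (t=29: INC baz by 3): {bar=10, baz=-15, foo=-18}
  after event 6 (t=33: SET bar = 18): {bar=18, baz=-15, foo=-18}
  after event 7 (t=36: INC foo by 5): {bar=18, baz=-15, foo=-13}
  after event 8 (t=38: DEC baz by 5): {bar=18, baz=-20, foo=-13}
  after event 9 (t=46: DEC baz by 7): {bar=18, baz=-27, foo=-13}
  after event 10 (t=53: INC foo by 9): {bar=18, baz=-27, foo=-4}

Answer: {bar=18, baz=-27, foo=-4}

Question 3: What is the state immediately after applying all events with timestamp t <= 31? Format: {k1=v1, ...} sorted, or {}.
Apply events with t <= 31 (5 events):
  after event 1 (t=1: INC foo by 2): {foo=2}
  after event 2 (t=9: SET baz = -18): {baz=-18, foo=2}
  after event 3 (t=12: SET foo = -18): {baz=-18, foo=-18}
  after event 4 (t=21: INC bar by 10): {bar=10, baz=-18, foo=-18}
  after event 5 (t=29: INC baz by 3): {bar=10, baz=-15, foo=-18}

Answer: {bar=10, baz=-15, foo=-18}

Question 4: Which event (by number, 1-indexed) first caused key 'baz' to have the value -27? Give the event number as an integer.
Answer: 9

Derivation:
Looking for first event where baz becomes -27:
  event 2: baz = -18
  event 3: baz = -18
  event 4: baz = -18
  event 5: baz = -15
  event 6: baz = -15
  event 7: baz = -15
  event 8: baz = -20
  event 9: baz -20 -> -27  <-- first match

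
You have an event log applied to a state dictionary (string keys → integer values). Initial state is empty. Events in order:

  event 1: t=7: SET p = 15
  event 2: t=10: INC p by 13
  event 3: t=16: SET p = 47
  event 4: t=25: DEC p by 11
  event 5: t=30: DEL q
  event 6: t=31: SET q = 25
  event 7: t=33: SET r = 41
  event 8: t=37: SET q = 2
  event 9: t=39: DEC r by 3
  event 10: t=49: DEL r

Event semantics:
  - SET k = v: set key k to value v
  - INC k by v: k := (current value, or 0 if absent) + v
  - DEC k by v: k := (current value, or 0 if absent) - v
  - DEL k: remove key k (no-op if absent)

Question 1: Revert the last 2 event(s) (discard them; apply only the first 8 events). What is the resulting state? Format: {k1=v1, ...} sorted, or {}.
Answer: {p=36, q=2, r=41}

Derivation:
Keep first 8 events (discard last 2):
  after event 1 (t=7: SET p = 15): {p=15}
  after event 2 (t=10: INC p by 13): {p=28}
  after event 3 (t=16: SET p = 47): {p=47}
  after event 4 (t=25: DEC p by 11): {p=36}
  after event 5 (t=30: DEL q): {p=36}
  after event 6 (t=31: SET q = 25): {p=36, q=25}
  after event 7 (t=33: SET r = 41): {p=36, q=25, r=41}
  after event 8 (t=37: SET q = 2): {p=36, q=2, r=41}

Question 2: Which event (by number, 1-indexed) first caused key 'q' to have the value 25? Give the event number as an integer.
Answer: 6

Derivation:
Looking for first event where q becomes 25:
  event 6: q (absent) -> 25  <-- first match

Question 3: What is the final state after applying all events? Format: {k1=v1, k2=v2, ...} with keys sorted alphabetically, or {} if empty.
  after event 1 (t=7: SET p = 15): {p=15}
  after event 2 (t=10: INC p by 13): {p=28}
  after event 3 (t=16: SET p = 47): {p=47}
  after event 4 (t=25: DEC p by 11): {p=36}
  after event 5 (t=30: DEL q): {p=36}
  after event 6 (t=31: SET q = 25): {p=36, q=25}
  after event 7 (t=33: SET r = 41): {p=36, q=25, r=41}
  after event 8 (t=37: SET q = 2): {p=36, q=2, r=41}
  after event 9 (t=39: DEC r by 3): {p=36, q=2, r=38}
  after event 10 (t=49: DEL r): {p=36, q=2}

Answer: {p=36, q=2}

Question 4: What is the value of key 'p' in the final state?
Answer: 36

Derivation:
Track key 'p' through all 10 events:
  event 1 (t=7: SET p = 15): p (absent) -> 15
  event 2 (t=10: INC p by 13): p 15 -> 28
  event 3 (t=16: SET p = 47): p 28 -> 47
  event 4 (t=25: DEC p by 11): p 47 -> 36
  event 5 (t=30: DEL q): p unchanged
  event 6 (t=31: SET q = 25): p unchanged
  event 7 (t=33: SET r = 41): p unchanged
  event 8 (t=37: SET q = 2): p unchanged
  event 9 (t=39: DEC r by 3): p unchanged
  event 10 (t=49: DEL r): p unchanged
Final: p = 36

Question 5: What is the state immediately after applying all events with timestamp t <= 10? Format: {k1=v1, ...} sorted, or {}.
Apply events with t <= 10 (2 events):
  after event 1 (t=7: SET p = 15): {p=15}
  after event 2 (t=10: INC p by 13): {p=28}

Answer: {p=28}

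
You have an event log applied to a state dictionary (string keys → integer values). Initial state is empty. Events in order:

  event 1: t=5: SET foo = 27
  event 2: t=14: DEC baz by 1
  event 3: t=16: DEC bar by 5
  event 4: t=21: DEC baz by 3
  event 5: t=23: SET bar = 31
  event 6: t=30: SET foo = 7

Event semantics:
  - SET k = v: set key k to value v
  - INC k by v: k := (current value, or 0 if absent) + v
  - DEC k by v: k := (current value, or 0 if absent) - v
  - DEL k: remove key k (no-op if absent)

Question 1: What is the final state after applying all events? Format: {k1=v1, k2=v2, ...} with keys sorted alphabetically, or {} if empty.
  after event 1 (t=5: SET foo = 27): {foo=27}
  after event 2 (t=14: DEC baz by 1): {baz=-1, foo=27}
  after event 3 (t=16: DEC bar by 5): {bar=-5, baz=-1, foo=27}
  after event 4 (t=21: DEC baz by 3): {bar=-5, baz=-4, foo=27}
  after event 5 (t=23: SET bar = 31): {bar=31, baz=-4, foo=27}
  after event 6 (t=30: SET foo = 7): {bar=31, baz=-4, foo=7}

Answer: {bar=31, baz=-4, foo=7}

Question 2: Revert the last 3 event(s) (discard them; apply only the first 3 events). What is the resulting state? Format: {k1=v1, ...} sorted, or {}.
Answer: {bar=-5, baz=-1, foo=27}

Derivation:
Keep first 3 events (discard last 3):
  after event 1 (t=5: SET foo = 27): {foo=27}
  after event 2 (t=14: DEC baz by 1): {baz=-1, foo=27}
  after event 3 (t=16: DEC bar by 5): {bar=-5, baz=-1, foo=27}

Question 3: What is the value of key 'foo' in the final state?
Answer: 7

Derivation:
Track key 'foo' through all 6 events:
  event 1 (t=5: SET foo = 27): foo (absent) -> 27
  event 2 (t=14: DEC baz by 1): foo unchanged
  event 3 (t=16: DEC bar by 5): foo unchanged
  event 4 (t=21: DEC baz by 3): foo unchanged
  event 5 (t=23: SET bar = 31): foo unchanged
  event 6 (t=30: SET foo = 7): foo 27 -> 7
Final: foo = 7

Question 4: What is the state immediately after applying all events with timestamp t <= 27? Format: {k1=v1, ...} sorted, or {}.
Apply events with t <= 27 (5 events):
  after event 1 (t=5: SET foo = 27): {foo=27}
  after event 2 (t=14: DEC baz by 1): {baz=-1, foo=27}
  after event 3 (t=16: DEC bar by 5): {bar=-5, baz=-1, foo=27}
  after event 4 (t=21: DEC baz by 3): {bar=-5, baz=-4, foo=27}
  after event 5 (t=23: SET bar = 31): {bar=31, baz=-4, foo=27}

Answer: {bar=31, baz=-4, foo=27}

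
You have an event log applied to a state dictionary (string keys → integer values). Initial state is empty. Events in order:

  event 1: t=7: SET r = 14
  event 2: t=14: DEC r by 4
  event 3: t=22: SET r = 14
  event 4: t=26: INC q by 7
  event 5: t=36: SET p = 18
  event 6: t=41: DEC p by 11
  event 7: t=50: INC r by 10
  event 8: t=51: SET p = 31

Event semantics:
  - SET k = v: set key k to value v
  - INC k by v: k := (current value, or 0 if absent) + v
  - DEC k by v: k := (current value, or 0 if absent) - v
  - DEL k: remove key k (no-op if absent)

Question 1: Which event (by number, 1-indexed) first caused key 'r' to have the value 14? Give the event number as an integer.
Looking for first event where r becomes 14:
  event 1: r (absent) -> 14  <-- first match

Answer: 1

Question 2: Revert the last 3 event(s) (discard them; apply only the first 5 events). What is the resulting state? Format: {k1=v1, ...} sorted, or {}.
Keep first 5 events (discard last 3):
  after event 1 (t=7: SET r = 14): {r=14}
  after event 2 (t=14: DEC r by 4): {r=10}
  after event 3 (t=22: SET r = 14): {r=14}
  after event 4 (t=26: INC q by 7): {q=7, r=14}
  after event 5 (t=36: SET p = 18): {p=18, q=7, r=14}

Answer: {p=18, q=7, r=14}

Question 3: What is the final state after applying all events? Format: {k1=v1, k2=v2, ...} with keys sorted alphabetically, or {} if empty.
Answer: {p=31, q=7, r=24}

Derivation:
  after event 1 (t=7: SET r = 14): {r=14}
  after event 2 (t=14: DEC r by 4): {r=10}
  after event 3 (t=22: SET r = 14): {r=14}
  after event 4 (t=26: INC q by 7): {q=7, r=14}
  after event 5 (t=36: SET p = 18): {p=18, q=7, r=14}
  after event 6 (t=41: DEC p by 11): {p=7, q=7, r=14}
  after event 7 (t=50: INC r by 10): {p=7, q=7, r=24}
  after event 8 (t=51: SET p = 31): {p=31, q=7, r=24}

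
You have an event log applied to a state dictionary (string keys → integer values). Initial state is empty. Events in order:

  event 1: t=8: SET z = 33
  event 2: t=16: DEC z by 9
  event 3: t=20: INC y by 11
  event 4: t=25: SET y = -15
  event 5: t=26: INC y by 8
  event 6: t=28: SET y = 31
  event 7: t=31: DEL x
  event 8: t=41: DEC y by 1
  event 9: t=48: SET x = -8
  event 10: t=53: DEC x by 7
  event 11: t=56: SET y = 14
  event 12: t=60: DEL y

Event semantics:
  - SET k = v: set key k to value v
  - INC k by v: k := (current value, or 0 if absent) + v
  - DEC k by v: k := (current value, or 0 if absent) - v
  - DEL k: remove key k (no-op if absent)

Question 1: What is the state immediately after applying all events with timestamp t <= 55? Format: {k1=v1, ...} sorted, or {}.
Apply events with t <= 55 (10 events):
  after event 1 (t=8: SET z = 33): {z=33}
  after event 2 (t=16: DEC z by 9): {z=24}
  after event 3 (t=20: INC y by 11): {y=11, z=24}
  after event 4 (t=25: SET y = -15): {y=-15, z=24}
  after event 5 (t=26: INC y by 8): {y=-7, z=24}
  after event 6 (t=28: SET y = 31): {y=31, z=24}
  after event 7 (t=31: DEL x): {y=31, z=24}
  after event 8 (t=41: DEC y by 1): {y=30, z=24}
  after event 9 (t=48: SET x = -8): {x=-8, y=30, z=24}
  after event 10 (t=53: DEC x by 7): {x=-15, y=30, z=24}

Answer: {x=-15, y=30, z=24}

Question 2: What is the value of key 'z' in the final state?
Track key 'z' through all 12 events:
  event 1 (t=8: SET z = 33): z (absent) -> 33
  event 2 (t=16: DEC z by 9): z 33 -> 24
  event 3 (t=20: INC y by 11): z unchanged
  event 4 (t=25: SET y = -15): z unchanged
  event 5 (t=26: INC y by 8): z unchanged
  event 6 (t=28: SET y = 31): z unchanged
  event 7 (t=31: DEL x): z unchanged
  event 8 (t=41: DEC y by 1): z unchanged
  event 9 (t=48: SET x = -8): z unchanged
  event 10 (t=53: DEC x by 7): z unchanged
  event 11 (t=56: SET y = 14): z unchanged
  event 12 (t=60: DEL y): z unchanged
Final: z = 24

Answer: 24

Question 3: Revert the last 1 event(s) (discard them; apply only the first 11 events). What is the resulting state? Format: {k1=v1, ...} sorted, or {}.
Keep first 11 events (discard last 1):
  after event 1 (t=8: SET z = 33): {z=33}
  after event 2 (t=16: DEC z by 9): {z=24}
  after event 3 (t=20: INC y by 11): {y=11, z=24}
  after event 4 (t=25: SET y = -15): {y=-15, z=24}
  after event 5 (t=26: INC y by 8): {y=-7, z=24}
  after event 6 (t=28: SET y = 31): {y=31, z=24}
  after event 7 (t=31: DEL x): {y=31, z=24}
  after event 8 (t=41: DEC y by 1): {y=30, z=24}
  after event 9 (t=48: SET x = -8): {x=-8, y=30, z=24}
  after event 10 (t=53: DEC x by 7): {x=-15, y=30, z=24}
  after event 11 (t=56: SET y = 14): {x=-15, y=14, z=24}

Answer: {x=-15, y=14, z=24}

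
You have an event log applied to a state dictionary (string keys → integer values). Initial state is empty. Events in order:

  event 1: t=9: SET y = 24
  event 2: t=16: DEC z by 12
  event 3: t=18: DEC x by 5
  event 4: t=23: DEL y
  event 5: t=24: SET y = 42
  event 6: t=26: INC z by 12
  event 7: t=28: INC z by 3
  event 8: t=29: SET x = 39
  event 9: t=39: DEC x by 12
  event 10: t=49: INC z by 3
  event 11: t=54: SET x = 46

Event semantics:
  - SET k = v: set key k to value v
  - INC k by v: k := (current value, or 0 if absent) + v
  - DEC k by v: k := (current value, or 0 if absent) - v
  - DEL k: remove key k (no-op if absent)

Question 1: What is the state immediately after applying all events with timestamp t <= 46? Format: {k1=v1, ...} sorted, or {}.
Apply events with t <= 46 (9 events):
  after event 1 (t=9: SET y = 24): {y=24}
  after event 2 (t=16: DEC z by 12): {y=24, z=-12}
  after event 3 (t=18: DEC x by 5): {x=-5, y=24, z=-12}
  after event 4 (t=23: DEL y): {x=-5, z=-12}
  after event 5 (t=24: SET y = 42): {x=-5, y=42, z=-12}
  after event 6 (t=26: INC z by 12): {x=-5, y=42, z=0}
  after event 7 (t=28: INC z by 3): {x=-5, y=42, z=3}
  after event 8 (t=29: SET x = 39): {x=39, y=42, z=3}
  after event 9 (t=39: DEC x by 12): {x=27, y=42, z=3}

Answer: {x=27, y=42, z=3}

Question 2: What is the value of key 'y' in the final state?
Answer: 42

Derivation:
Track key 'y' through all 11 events:
  event 1 (t=9: SET y = 24): y (absent) -> 24
  event 2 (t=16: DEC z by 12): y unchanged
  event 3 (t=18: DEC x by 5): y unchanged
  event 4 (t=23: DEL y): y 24 -> (absent)
  event 5 (t=24: SET y = 42): y (absent) -> 42
  event 6 (t=26: INC z by 12): y unchanged
  event 7 (t=28: INC z by 3): y unchanged
  event 8 (t=29: SET x = 39): y unchanged
  event 9 (t=39: DEC x by 12): y unchanged
  event 10 (t=49: INC z by 3): y unchanged
  event 11 (t=54: SET x = 46): y unchanged
Final: y = 42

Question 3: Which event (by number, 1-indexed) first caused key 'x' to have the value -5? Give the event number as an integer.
Looking for first event where x becomes -5:
  event 3: x (absent) -> -5  <-- first match

Answer: 3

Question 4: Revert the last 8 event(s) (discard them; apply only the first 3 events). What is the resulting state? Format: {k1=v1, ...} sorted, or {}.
Answer: {x=-5, y=24, z=-12}

Derivation:
Keep first 3 events (discard last 8):
  after event 1 (t=9: SET y = 24): {y=24}
  after event 2 (t=16: DEC z by 12): {y=24, z=-12}
  after event 3 (t=18: DEC x by 5): {x=-5, y=24, z=-12}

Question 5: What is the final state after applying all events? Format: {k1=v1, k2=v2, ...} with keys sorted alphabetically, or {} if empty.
  after event 1 (t=9: SET y = 24): {y=24}
  after event 2 (t=16: DEC z by 12): {y=24, z=-12}
  after event 3 (t=18: DEC x by 5): {x=-5, y=24, z=-12}
  after event 4 (t=23: DEL y): {x=-5, z=-12}
  after event 5 (t=24: SET y = 42): {x=-5, y=42, z=-12}
  after event 6 (t=26: INC z by 12): {x=-5, y=42, z=0}
  after event 7 (t=28: INC z by 3): {x=-5, y=42, z=3}
  after event 8 (t=29: SET x = 39): {x=39, y=42, z=3}
  after event 9 (t=39: DEC x by 12): {x=27, y=42, z=3}
  after event 10 (t=49: INC z by 3): {x=27, y=42, z=6}
  after event 11 (t=54: SET x = 46): {x=46, y=42, z=6}

Answer: {x=46, y=42, z=6}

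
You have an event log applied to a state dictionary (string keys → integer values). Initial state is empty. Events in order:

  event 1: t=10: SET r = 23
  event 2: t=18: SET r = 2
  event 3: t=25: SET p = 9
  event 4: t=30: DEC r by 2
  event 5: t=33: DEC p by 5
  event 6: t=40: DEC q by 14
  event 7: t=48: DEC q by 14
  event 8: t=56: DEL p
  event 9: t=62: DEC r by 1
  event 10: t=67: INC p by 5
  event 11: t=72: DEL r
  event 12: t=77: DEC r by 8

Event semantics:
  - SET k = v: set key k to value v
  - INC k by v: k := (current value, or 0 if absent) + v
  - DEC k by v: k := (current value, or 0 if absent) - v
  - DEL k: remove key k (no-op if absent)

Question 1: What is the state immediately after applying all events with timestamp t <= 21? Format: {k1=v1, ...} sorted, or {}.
Apply events with t <= 21 (2 events):
  after event 1 (t=10: SET r = 23): {r=23}
  after event 2 (t=18: SET r = 2): {r=2}

Answer: {r=2}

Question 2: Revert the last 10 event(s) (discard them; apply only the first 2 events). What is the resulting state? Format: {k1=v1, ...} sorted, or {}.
Answer: {r=2}

Derivation:
Keep first 2 events (discard last 10):
  after event 1 (t=10: SET r = 23): {r=23}
  after event 2 (t=18: SET r = 2): {r=2}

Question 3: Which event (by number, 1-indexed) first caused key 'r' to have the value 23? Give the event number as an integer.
Looking for first event where r becomes 23:
  event 1: r (absent) -> 23  <-- first match

Answer: 1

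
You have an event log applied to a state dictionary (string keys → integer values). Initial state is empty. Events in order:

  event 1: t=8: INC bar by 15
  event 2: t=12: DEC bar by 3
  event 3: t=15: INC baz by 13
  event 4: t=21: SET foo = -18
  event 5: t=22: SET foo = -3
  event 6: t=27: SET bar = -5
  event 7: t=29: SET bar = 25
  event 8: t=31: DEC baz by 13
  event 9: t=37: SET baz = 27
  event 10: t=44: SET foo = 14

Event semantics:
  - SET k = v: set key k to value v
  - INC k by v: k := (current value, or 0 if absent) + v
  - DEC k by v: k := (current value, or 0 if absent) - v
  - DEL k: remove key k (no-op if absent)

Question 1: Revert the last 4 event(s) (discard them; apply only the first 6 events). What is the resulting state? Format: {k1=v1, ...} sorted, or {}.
Keep first 6 events (discard last 4):
  after event 1 (t=8: INC bar by 15): {bar=15}
  after event 2 (t=12: DEC bar by 3): {bar=12}
  after event 3 (t=15: INC baz by 13): {bar=12, baz=13}
  after event 4 (t=21: SET foo = -18): {bar=12, baz=13, foo=-18}
  after event 5 (t=22: SET foo = -3): {bar=12, baz=13, foo=-3}
  after event 6 (t=27: SET bar = -5): {bar=-5, baz=13, foo=-3}

Answer: {bar=-5, baz=13, foo=-3}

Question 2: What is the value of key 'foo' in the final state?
Answer: 14

Derivation:
Track key 'foo' through all 10 events:
  event 1 (t=8: INC bar by 15): foo unchanged
  event 2 (t=12: DEC bar by 3): foo unchanged
  event 3 (t=15: INC baz by 13): foo unchanged
  event 4 (t=21: SET foo = -18): foo (absent) -> -18
  event 5 (t=22: SET foo = -3): foo -18 -> -3
  event 6 (t=27: SET bar = -5): foo unchanged
  event 7 (t=29: SET bar = 25): foo unchanged
  event 8 (t=31: DEC baz by 13): foo unchanged
  event 9 (t=37: SET baz = 27): foo unchanged
  event 10 (t=44: SET foo = 14): foo -3 -> 14
Final: foo = 14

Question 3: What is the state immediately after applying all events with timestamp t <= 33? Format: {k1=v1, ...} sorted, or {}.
Answer: {bar=25, baz=0, foo=-3}

Derivation:
Apply events with t <= 33 (8 events):
  after event 1 (t=8: INC bar by 15): {bar=15}
  after event 2 (t=12: DEC bar by 3): {bar=12}
  after event 3 (t=15: INC baz by 13): {bar=12, baz=13}
  after event 4 (t=21: SET foo = -18): {bar=12, baz=13, foo=-18}
  after event 5 (t=22: SET foo = -3): {bar=12, baz=13, foo=-3}
  after event 6 (t=27: SET bar = -5): {bar=-5, baz=13, foo=-3}
  after event 7 (t=29: SET bar = 25): {bar=25, baz=13, foo=-3}
  after event 8 (t=31: DEC baz by 13): {bar=25, baz=0, foo=-3}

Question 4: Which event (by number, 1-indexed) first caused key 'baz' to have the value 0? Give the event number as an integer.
Answer: 8

Derivation:
Looking for first event where baz becomes 0:
  event 3: baz = 13
  event 4: baz = 13
  event 5: baz = 13
  event 6: baz = 13
  event 7: baz = 13
  event 8: baz 13 -> 0  <-- first match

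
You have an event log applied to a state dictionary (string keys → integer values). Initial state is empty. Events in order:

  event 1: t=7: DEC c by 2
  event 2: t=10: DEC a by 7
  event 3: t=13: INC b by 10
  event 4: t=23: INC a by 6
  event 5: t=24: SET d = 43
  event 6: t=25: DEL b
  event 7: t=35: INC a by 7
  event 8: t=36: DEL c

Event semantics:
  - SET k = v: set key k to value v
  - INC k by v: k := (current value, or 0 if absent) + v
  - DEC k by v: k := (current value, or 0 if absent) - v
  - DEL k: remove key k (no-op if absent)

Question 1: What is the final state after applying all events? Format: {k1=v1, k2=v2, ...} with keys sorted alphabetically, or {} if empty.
Answer: {a=6, d=43}

Derivation:
  after event 1 (t=7: DEC c by 2): {c=-2}
  after event 2 (t=10: DEC a by 7): {a=-7, c=-2}
  after event 3 (t=13: INC b by 10): {a=-7, b=10, c=-2}
  after event 4 (t=23: INC a by 6): {a=-1, b=10, c=-2}
  after event 5 (t=24: SET d = 43): {a=-1, b=10, c=-2, d=43}
  after event 6 (t=25: DEL b): {a=-1, c=-2, d=43}
  after event 7 (t=35: INC a by 7): {a=6, c=-2, d=43}
  after event 8 (t=36: DEL c): {a=6, d=43}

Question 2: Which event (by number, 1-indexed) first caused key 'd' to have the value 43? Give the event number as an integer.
Answer: 5

Derivation:
Looking for first event where d becomes 43:
  event 5: d (absent) -> 43  <-- first match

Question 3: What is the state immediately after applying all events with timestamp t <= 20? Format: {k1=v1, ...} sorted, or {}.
Apply events with t <= 20 (3 events):
  after event 1 (t=7: DEC c by 2): {c=-2}
  after event 2 (t=10: DEC a by 7): {a=-7, c=-2}
  after event 3 (t=13: INC b by 10): {a=-7, b=10, c=-2}

Answer: {a=-7, b=10, c=-2}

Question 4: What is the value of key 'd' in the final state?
Answer: 43

Derivation:
Track key 'd' through all 8 events:
  event 1 (t=7: DEC c by 2): d unchanged
  event 2 (t=10: DEC a by 7): d unchanged
  event 3 (t=13: INC b by 10): d unchanged
  event 4 (t=23: INC a by 6): d unchanged
  event 5 (t=24: SET d = 43): d (absent) -> 43
  event 6 (t=25: DEL b): d unchanged
  event 7 (t=35: INC a by 7): d unchanged
  event 8 (t=36: DEL c): d unchanged
Final: d = 43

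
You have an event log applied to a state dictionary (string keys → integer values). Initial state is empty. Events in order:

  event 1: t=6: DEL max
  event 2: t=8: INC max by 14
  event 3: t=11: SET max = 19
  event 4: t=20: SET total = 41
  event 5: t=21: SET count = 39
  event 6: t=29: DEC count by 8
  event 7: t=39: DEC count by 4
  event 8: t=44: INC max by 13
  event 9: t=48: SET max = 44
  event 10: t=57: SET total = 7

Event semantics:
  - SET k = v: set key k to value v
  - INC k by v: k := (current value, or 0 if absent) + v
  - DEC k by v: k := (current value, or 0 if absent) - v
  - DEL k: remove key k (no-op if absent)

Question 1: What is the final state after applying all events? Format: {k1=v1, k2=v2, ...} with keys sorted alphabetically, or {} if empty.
Answer: {count=27, max=44, total=7}

Derivation:
  after event 1 (t=6: DEL max): {}
  after event 2 (t=8: INC max by 14): {max=14}
  after event 3 (t=11: SET max = 19): {max=19}
  after event 4 (t=20: SET total = 41): {max=19, total=41}
  after event 5 (t=21: SET count = 39): {count=39, max=19, total=41}
  after event 6 (t=29: DEC count by 8): {count=31, max=19, total=41}
  after event 7 (t=39: DEC count by 4): {count=27, max=19, total=41}
  after event 8 (t=44: INC max by 13): {count=27, max=32, total=41}
  after event 9 (t=48: SET max = 44): {count=27, max=44, total=41}
  after event 10 (t=57: SET total = 7): {count=27, max=44, total=7}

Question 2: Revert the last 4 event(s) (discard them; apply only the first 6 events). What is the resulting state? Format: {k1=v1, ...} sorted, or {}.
Answer: {count=31, max=19, total=41}

Derivation:
Keep first 6 events (discard last 4):
  after event 1 (t=6: DEL max): {}
  after event 2 (t=8: INC max by 14): {max=14}
  after event 3 (t=11: SET max = 19): {max=19}
  after event 4 (t=20: SET total = 41): {max=19, total=41}
  after event 5 (t=21: SET count = 39): {count=39, max=19, total=41}
  after event 6 (t=29: DEC count by 8): {count=31, max=19, total=41}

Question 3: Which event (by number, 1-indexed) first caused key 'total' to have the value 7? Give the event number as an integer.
Answer: 10

Derivation:
Looking for first event where total becomes 7:
  event 4: total = 41
  event 5: total = 41
  event 6: total = 41
  event 7: total = 41
  event 8: total = 41
  event 9: total = 41
  event 10: total 41 -> 7  <-- first match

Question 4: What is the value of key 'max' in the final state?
Track key 'max' through all 10 events:
  event 1 (t=6: DEL max): max (absent) -> (absent)
  event 2 (t=8: INC max by 14): max (absent) -> 14
  event 3 (t=11: SET max = 19): max 14 -> 19
  event 4 (t=20: SET total = 41): max unchanged
  event 5 (t=21: SET count = 39): max unchanged
  event 6 (t=29: DEC count by 8): max unchanged
  event 7 (t=39: DEC count by 4): max unchanged
  event 8 (t=44: INC max by 13): max 19 -> 32
  event 9 (t=48: SET max = 44): max 32 -> 44
  event 10 (t=57: SET total = 7): max unchanged
Final: max = 44

Answer: 44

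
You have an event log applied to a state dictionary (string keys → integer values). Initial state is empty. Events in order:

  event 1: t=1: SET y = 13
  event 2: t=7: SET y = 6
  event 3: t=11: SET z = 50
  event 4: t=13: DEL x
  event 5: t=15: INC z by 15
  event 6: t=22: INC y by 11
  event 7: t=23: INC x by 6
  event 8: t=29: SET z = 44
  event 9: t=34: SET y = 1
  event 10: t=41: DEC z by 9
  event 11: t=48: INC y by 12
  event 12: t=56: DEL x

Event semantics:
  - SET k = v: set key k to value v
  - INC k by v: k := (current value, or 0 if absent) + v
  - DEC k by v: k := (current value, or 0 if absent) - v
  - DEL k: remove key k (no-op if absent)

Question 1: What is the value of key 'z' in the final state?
Track key 'z' through all 12 events:
  event 1 (t=1: SET y = 13): z unchanged
  event 2 (t=7: SET y = 6): z unchanged
  event 3 (t=11: SET z = 50): z (absent) -> 50
  event 4 (t=13: DEL x): z unchanged
  event 5 (t=15: INC z by 15): z 50 -> 65
  event 6 (t=22: INC y by 11): z unchanged
  event 7 (t=23: INC x by 6): z unchanged
  event 8 (t=29: SET z = 44): z 65 -> 44
  event 9 (t=34: SET y = 1): z unchanged
  event 10 (t=41: DEC z by 9): z 44 -> 35
  event 11 (t=48: INC y by 12): z unchanged
  event 12 (t=56: DEL x): z unchanged
Final: z = 35

Answer: 35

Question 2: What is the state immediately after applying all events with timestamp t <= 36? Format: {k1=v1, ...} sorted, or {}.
Answer: {x=6, y=1, z=44}

Derivation:
Apply events with t <= 36 (9 events):
  after event 1 (t=1: SET y = 13): {y=13}
  after event 2 (t=7: SET y = 6): {y=6}
  after event 3 (t=11: SET z = 50): {y=6, z=50}
  after event 4 (t=13: DEL x): {y=6, z=50}
  after event 5 (t=15: INC z by 15): {y=6, z=65}
  after event 6 (t=22: INC y by 11): {y=17, z=65}
  after event 7 (t=23: INC x by 6): {x=6, y=17, z=65}
  after event 8 (t=29: SET z = 44): {x=6, y=17, z=44}
  after event 9 (t=34: SET y = 1): {x=6, y=1, z=44}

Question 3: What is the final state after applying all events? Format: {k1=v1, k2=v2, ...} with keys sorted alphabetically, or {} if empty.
  after event 1 (t=1: SET y = 13): {y=13}
  after event 2 (t=7: SET y = 6): {y=6}
  after event 3 (t=11: SET z = 50): {y=6, z=50}
  after event 4 (t=13: DEL x): {y=6, z=50}
  after event 5 (t=15: INC z by 15): {y=6, z=65}
  after event 6 (t=22: INC y by 11): {y=17, z=65}
  after event 7 (t=23: INC x by 6): {x=6, y=17, z=65}
  after event 8 (t=29: SET z = 44): {x=6, y=17, z=44}
  after event 9 (t=34: SET y = 1): {x=6, y=1, z=44}
  after event 10 (t=41: DEC z by 9): {x=6, y=1, z=35}
  after event 11 (t=48: INC y by 12): {x=6, y=13, z=35}
  after event 12 (t=56: DEL x): {y=13, z=35}

Answer: {y=13, z=35}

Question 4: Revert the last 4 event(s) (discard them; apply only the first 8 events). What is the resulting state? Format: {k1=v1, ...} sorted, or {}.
Keep first 8 events (discard last 4):
  after event 1 (t=1: SET y = 13): {y=13}
  after event 2 (t=7: SET y = 6): {y=6}
  after event 3 (t=11: SET z = 50): {y=6, z=50}
  after event 4 (t=13: DEL x): {y=6, z=50}
  after event 5 (t=15: INC z by 15): {y=6, z=65}
  after event 6 (t=22: INC y by 11): {y=17, z=65}
  after event 7 (t=23: INC x by 6): {x=6, y=17, z=65}
  after event 8 (t=29: SET z = 44): {x=6, y=17, z=44}

Answer: {x=6, y=17, z=44}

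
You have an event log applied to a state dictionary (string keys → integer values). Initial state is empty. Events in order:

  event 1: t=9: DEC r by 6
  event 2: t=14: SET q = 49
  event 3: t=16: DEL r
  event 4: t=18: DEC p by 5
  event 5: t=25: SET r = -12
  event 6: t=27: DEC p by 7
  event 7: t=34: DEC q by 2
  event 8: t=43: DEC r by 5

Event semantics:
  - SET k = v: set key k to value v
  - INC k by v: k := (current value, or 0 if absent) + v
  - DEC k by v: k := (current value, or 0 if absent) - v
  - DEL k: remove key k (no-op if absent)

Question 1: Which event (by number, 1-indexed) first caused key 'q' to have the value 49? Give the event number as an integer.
Looking for first event where q becomes 49:
  event 2: q (absent) -> 49  <-- first match

Answer: 2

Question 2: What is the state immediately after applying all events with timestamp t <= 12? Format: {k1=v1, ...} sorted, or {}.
Answer: {r=-6}

Derivation:
Apply events with t <= 12 (1 events):
  after event 1 (t=9: DEC r by 6): {r=-6}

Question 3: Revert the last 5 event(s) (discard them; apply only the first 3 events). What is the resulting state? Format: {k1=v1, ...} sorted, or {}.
Answer: {q=49}

Derivation:
Keep first 3 events (discard last 5):
  after event 1 (t=9: DEC r by 6): {r=-6}
  after event 2 (t=14: SET q = 49): {q=49, r=-6}
  after event 3 (t=16: DEL r): {q=49}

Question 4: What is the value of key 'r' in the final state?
Track key 'r' through all 8 events:
  event 1 (t=9: DEC r by 6): r (absent) -> -6
  event 2 (t=14: SET q = 49): r unchanged
  event 3 (t=16: DEL r): r -6 -> (absent)
  event 4 (t=18: DEC p by 5): r unchanged
  event 5 (t=25: SET r = -12): r (absent) -> -12
  event 6 (t=27: DEC p by 7): r unchanged
  event 7 (t=34: DEC q by 2): r unchanged
  event 8 (t=43: DEC r by 5): r -12 -> -17
Final: r = -17

Answer: -17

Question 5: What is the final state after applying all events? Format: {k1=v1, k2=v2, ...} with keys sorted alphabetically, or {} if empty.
Answer: {p=-12, q=47, r=-17}

Derivation:
  after event 1 (t=9: DEC r by 6): {r=-6}
  after event 2 (t=14: SET q = 49): {q=49, r=-6}
  after event 3 (t=16: DEL r): {q=49}
  after event 4 (t=18: DEC p by 5): {p=-5, q=49}
  after event 5 (t=25: SET r = -12): {p=-5, q=49, r=-12}
  after event 6 (t=27: DEC p by 7): {p=-12, q=49, r=-12}
  after event 7 (t=34: DEC q by 2): {p=-12, q=47, r=-12}
  after event 8 (t=43: DEC r by 5): {p=-12, q=47, r=-17}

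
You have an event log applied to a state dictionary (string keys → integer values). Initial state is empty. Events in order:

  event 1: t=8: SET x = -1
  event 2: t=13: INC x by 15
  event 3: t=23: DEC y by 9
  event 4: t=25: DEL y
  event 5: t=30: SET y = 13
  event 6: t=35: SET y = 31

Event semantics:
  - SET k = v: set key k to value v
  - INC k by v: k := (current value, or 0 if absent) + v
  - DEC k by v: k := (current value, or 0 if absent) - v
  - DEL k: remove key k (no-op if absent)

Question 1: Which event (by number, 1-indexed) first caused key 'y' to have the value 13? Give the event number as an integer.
Looking for first event where y becomes 13:
  event 3: y = -9
  event 4: y = (absent)
  event 5: y (absent) -> 13  <-- first match

Answer: 5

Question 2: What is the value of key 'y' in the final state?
Track key 'y' through all 6 events:
  event 1 (t=8: SET x = -1): y unchanged
  event 2 (t=13: INC x by 15): y unchanged
  event 3 (t=23: DEC y by 9): y (absent) -> -9
  event 4 (t=25: DEL y): y -9 -> (absent)
  event 5 (t=30: SET y = 13): y (absent) -> 13
  event 6 (t=35: SET y = 31): y 13 -> 31
Final: y = 31

Answer: 31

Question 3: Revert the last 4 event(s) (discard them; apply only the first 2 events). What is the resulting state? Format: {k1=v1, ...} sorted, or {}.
Keep first 2 events (discard last 4):
  after event 1 (t=8: SET x = -1): {x=-1}
  after event 2 (t=13: INC x by 15): {x=14}

Answer: {x=14}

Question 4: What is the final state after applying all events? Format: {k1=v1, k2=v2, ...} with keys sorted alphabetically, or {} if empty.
Answer: {x=14, y=31}

Derivation:
  after event 1 (t=8: SET x = -1): {x=-1}
  after event 2 (t=13: INC x by 15): {x=14}
  after event 3 (t=23: DEC y by 9): {x=14, y=-9}
  after event 4 (t=25: DEL y): {x=14}
  after event 5 (t=30: SET y = 13): {x=14, y=13}
  after event 6 (t=35: SET y = 31): {x=14, y=31}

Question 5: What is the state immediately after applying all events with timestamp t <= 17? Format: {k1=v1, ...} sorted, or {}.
Answer: {x=14}

Derivation:
Apply events with t <= 17 (2 events):
  after event 1 (t=8: SET x = -1): {x=-1}
  after event 2 (t=13: INC x by 15): {x=14}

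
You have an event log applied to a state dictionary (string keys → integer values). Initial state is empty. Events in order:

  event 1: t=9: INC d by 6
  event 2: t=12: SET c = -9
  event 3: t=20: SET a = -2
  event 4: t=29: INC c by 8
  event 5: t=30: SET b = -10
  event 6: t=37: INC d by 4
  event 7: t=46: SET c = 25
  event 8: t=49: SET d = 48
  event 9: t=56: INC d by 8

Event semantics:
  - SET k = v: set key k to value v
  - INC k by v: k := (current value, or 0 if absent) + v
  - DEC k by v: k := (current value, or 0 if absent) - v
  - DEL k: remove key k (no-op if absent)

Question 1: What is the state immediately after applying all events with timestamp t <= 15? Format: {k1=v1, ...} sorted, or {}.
Answer: {c=-9, d=6}

Derivation:
Apply events with t <= 15 (2 events):
  after event 1 (t=9: INC d by 6): {d=6}
  after event 2 (t=12: SET c = -9): {c=-9, d=6}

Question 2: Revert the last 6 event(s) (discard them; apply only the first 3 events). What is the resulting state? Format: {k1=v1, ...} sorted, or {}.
Keep first 3 events (discard last 6):
  after event 1 (t=9: INC d by 6): {d=6}
  after event 2 (t=12: SET c = -9): {c=-9, d=6}
  after event 3 (t=20: SET a = -2): {a=-2, c=-9, d=6}

Answer: {a=-2, c=-9, d=6}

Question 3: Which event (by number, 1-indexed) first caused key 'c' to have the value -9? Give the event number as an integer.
Answer: 2

Derivation:
Looking for first event where c becomes -9:
  event 2: c (absent) -> -9  <-- first match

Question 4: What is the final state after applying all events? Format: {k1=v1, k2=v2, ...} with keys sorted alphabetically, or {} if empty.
  after event 1 (t=9: INC d by 6): {d=6}
  after event 2 (t=12: SET c = -9): {c=-9, d=6}
  after event 3 (t=20: SET a = -2): {a=-2, c=-9, d=6}
  after event 4 (t=29: INC c by 8): {a=-2, c=-1, d=6}
  after event 5 (t=30: SET b = -10): {a=-2, b=-10, c=-1, d=6}
  after event 6 (t=37: INC d by 4): {a=-2, b=-10, c=-1, d=10}
  after event 7 (t=46: SET c = 25): {a=-2, b=-10, c=25, d=10}
  after event 8 (t=49: SET d = 48): {a=-2, b=-10, c=25, d=48}
  after event 9 (t=56: INC d by 8): {a=-2, b=-10, c=25, d=56}

Answer: {a=-2, b=-10, c=25, d=56}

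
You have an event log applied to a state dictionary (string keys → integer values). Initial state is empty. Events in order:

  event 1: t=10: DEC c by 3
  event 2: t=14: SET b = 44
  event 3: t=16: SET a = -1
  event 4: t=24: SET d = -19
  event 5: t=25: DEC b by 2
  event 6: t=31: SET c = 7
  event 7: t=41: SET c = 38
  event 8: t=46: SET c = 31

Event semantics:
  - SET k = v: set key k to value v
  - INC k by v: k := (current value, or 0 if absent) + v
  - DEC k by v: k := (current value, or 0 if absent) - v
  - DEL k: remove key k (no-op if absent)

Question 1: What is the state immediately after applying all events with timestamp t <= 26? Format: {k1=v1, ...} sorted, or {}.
Answer: {a=-1, b=42, c=-3, d=-19}

Derivation:
Apply events with t <= 26 (5 events):
  after event 1 (t=10: DEC c by 3): {c=-3}
  after event 2 (t=14: SET b = 44): {b=44, c=-3}
  after event 3 (t=16: SET a = -1): {a=-1, b=44, c=-3}
  after event 4 (t=24: SET d = -19): {a=-1, b=44, c=-3, d=-19}
  after event 5 (t=25: DEC b by 2): {a=-1, b=42, c=-3, d=-19}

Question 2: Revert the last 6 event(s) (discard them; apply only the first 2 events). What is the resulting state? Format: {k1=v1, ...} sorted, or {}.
Answer: {b=44, c=-3}

Derivation:
Keep first 2 events (discard last 6):
  after event 1 (t=10: DEC c by 3): {c=-3}
  after event 2 (t=14: SET b = 44): {b=44, c=-3}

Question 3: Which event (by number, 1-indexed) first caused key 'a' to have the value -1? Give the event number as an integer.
Answer: 3

Derivation:
Looking for first event where a becomes -1:
  event 3: a (absent) -> -1  <-- first match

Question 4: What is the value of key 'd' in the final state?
Track key 'd' through all 8 events:
  event 1 (t=10: DEC c by 3): d unchanged
  event 2 (t=14: SET b = 44): d unchanged
  event 3 (t=16: SET a = -1): d unchanged
  event 4 (t=24: SET d = -19): d (absent) -> -19
  event 5 (t=25: DEC b by 2): d unchanged
  event 6 (t=31: SET c = 7): d unchanged
  event 7 (t=41: SET c = 38): d unchanged
  event 8 (t=46: SET c = 31): d unchanged
Final: d = -19

Answer: -19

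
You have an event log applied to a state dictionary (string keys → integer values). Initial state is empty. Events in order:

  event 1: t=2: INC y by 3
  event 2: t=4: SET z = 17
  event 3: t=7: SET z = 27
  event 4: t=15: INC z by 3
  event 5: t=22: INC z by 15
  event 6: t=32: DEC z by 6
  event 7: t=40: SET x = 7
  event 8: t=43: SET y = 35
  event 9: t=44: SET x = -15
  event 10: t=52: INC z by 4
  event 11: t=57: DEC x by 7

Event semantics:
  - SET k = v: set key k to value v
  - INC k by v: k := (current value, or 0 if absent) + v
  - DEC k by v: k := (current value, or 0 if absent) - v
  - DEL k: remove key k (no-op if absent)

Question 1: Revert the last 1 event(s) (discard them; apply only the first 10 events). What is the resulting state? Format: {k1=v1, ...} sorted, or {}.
Keep first 10 events (discard last 1):
  after event 1 (t=2: INC y by 3): {y=3}
  after event 2 (t=4: SET z = 17): {y=3, z=17}
  after event 3 (t=7: SET z = 27): {y=3, z=27}
  after event 4 (t=15: INC z by 3): {y=3, z=30}
  after event 5 (t=22: INC z by 15): {y=3, z=45}
  after event 6 (t=32: DEC z by 6): {y=3, z=39}
  after event 7 (t=40: SET x = 7): {x=7, y=3, z=39}
  after event 8 (t=43: SET y = 35): {x=7, y=35, z=39}
  after event 9 (t=44: SET x = -15): {x=-15, y=35, z=39}
  after event 10 (t=52: INC z by 4): {x=-15, y=35, z=43}

Answer: {x=-15, y=35, z=43}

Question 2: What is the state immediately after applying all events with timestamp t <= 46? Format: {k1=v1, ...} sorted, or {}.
Answer: {x=-15, y=35, z=39}

Derivation:
Apply events with t <= 46 (9 events):
  after event 1 (t=2: INC y by 3): {y=3}
  after event 2 (t=4: SET z = 17): {y=3, z=17}
  after event 3 (t=7: SET z = 27): {y=3, z=27}
  after event 4 (t=15: INC z by 3): {y=3, z=30}
  after event 5 (t=22: INC z by 15): {y=3, z=45}
  after event 6 (t=32: DEC z by 6): {y=3, z=39}
  after event 7 (t=40: SET x = 7): {x=7, y=3, z=39}
  after event 8 (t=43: SET y = 35): {x=7, y=35, z=39}
  after event 9 (t=44: SET x = -15): {x=-15, y=35, z=39}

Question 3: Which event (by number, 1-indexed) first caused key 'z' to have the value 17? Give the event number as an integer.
Looking for first event where z becomes 17:
  event 2: z (absent) -> 17  <-- first match

Answer: 2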